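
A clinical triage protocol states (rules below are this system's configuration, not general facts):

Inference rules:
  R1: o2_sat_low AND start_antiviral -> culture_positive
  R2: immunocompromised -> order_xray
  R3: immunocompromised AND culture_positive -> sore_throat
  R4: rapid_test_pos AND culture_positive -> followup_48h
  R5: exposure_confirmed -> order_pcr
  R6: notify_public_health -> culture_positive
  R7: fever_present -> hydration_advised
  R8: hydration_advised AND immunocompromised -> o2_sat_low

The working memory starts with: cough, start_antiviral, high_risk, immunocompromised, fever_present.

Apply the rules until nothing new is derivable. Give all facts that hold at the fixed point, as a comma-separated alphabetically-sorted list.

cough, culture_positive, fever_present, high_risk, hydration_advised, immunocompromised, o2_sat_low, order_xray, sore_throat, start_antiviral

Round 1: R2 [immunocompromised -> order_xray]; R7 [fever_present -> hydration_advised]. New: order_xray, hydration_advised.
Round 2: R8 [hydration_advised AND immunocompromised -> o2_sat_low]. New: o2_sat_low.
Round 3: R1 [o2_sat_low AND start_antiviral -> culture_positive]. New: culture_positive.
Round 4: R3 [immunocompromised AND culture_positive -> sore_throat]. New: sore_throat.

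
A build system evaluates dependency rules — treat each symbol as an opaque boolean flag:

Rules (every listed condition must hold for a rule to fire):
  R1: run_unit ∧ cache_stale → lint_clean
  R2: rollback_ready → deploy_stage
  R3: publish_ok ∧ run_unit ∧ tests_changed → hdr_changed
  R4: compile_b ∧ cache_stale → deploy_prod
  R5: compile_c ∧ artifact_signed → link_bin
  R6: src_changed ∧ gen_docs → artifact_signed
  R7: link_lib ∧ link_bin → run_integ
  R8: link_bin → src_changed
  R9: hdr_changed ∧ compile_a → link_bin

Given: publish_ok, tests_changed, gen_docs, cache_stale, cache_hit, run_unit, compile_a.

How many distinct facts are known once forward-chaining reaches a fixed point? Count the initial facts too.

12

Round 1: R1 [run_unit ∧ cache_stale → lint_clean]; R3 [publish_ok ∧ run_unit ∧ tests_changed → hdr_changed]. Adds lint_clean, hdr_changed.
Round 2: R9 [hdr_changed ∧ compile_a → link_bin]. Adds link_bin.
Round 3: R8 [link_bin → src_changed]. Adds src_changed.
Round 4: R6 [src_changed ∧ gen_docs → artifact_signed]. Adds artifact_signed.
Closure: {artifact_signed, cache_hit, cache_stale, compile_a, gen_docs, hdr_changed, link_bin, lint_clean, publish_ok, run_unit, src_changed, tests_changed} — 12 facts.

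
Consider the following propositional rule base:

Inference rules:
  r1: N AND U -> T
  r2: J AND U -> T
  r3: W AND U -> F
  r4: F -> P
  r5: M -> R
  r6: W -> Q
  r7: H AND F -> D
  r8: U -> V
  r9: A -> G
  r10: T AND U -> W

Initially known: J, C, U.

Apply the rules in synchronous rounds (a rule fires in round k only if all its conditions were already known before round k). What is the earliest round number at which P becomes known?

4

Round 1: r2 [J AND U -> T]; r8 [U -> V]. Adds T, V.
Round 2: r10 [T AND U -> W]. Adds W.
Round 3: r3 [W AND U -> F]; r6 [W -> Q]. Adds F, Q.
Round 4: r4 [F -> P]. Adds P.
P first appears in round 4.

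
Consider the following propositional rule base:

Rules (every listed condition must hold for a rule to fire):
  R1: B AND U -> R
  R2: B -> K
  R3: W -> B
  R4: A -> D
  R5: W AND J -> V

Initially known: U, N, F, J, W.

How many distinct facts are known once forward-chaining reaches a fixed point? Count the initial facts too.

Round 1 fires R3, R5, giving B, V.
Round 2 fires R1, R2, giving R, K.
Closure: {B, F, J, K, N, R, U, V, W} — 9 facts.

9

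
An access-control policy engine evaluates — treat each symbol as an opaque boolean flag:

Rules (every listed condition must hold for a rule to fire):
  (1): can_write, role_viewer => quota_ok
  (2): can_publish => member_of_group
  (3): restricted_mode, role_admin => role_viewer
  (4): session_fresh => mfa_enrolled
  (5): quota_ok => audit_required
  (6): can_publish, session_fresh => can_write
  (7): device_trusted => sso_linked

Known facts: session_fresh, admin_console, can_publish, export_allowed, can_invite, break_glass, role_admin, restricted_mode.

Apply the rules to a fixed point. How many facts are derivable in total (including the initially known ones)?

14

Round 1: (2) [can_publish => member_of_group]; (3) [restricted_mode, role_admin => role_viewer]; (4) [session_fresh => mfa_enrolled]; (6) [can_publish, session_fresh => can_write]. New: member_of_group, role_viewer, mfa_enrolled, can_write.
Round 2: (1) [can_write, role_viewer => quota_ok]. New: quota_ok.
Round 3: (5) [quota_ok => audit_required]. New: audit_required.
Closure: {admin_console, audit_required, break_glass, can_invite, can_publish, can_write, export_allowed, member_of_group, mfa_enrolled, quota_ok, restricted_mode, role_admin, role_viewer, session_fresh} — 14 facts.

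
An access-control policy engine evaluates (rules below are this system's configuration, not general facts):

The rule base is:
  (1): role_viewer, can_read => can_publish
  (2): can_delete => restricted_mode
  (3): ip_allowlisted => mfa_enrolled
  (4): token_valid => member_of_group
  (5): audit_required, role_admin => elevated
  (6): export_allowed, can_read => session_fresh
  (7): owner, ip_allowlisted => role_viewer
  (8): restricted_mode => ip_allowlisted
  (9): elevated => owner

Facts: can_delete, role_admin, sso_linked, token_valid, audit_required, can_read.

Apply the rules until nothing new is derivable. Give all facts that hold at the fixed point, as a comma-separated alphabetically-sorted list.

audit_required, can_delete, can_publish, can_read, elevated, ip_allowlisted, member_of_group, mfa_enrolled, owner, restricted_mode, role_admin, role_viewer, sso_linked, token_valid

Round 1 — (2), (4), (5), derive restricted_mode, member_of_group, elevated.
Round 2 — (8), (9), derive ip_allowlisted, owner.
Round 3 — (3), (7), derive mfa_enrolled, role_viewer.
Round 4 — (1), derive can_publish.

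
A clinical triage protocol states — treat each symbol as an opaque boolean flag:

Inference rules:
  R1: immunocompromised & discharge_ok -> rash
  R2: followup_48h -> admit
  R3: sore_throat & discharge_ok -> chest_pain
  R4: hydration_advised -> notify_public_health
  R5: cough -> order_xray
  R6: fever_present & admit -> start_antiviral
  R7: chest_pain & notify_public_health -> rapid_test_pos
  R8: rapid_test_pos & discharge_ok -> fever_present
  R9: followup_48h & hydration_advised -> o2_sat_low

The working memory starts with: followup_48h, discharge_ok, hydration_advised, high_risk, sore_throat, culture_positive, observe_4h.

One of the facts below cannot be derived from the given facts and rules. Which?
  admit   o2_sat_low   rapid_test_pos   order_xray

order_xray

Round 1 — R2, R3, R4, R9, derive admit, chest_pain, notify_public_health, o2_sat_low.
Round 2 — R7, derive rapid_test_pos.
Round 3 — R8, derive fever_present.
Round 4 — R6, derive start_antiviral.
Derived: admit (round 1), o2_sat_low (round 1), rapid_test_pos (round 2). order_xray never appears in any round.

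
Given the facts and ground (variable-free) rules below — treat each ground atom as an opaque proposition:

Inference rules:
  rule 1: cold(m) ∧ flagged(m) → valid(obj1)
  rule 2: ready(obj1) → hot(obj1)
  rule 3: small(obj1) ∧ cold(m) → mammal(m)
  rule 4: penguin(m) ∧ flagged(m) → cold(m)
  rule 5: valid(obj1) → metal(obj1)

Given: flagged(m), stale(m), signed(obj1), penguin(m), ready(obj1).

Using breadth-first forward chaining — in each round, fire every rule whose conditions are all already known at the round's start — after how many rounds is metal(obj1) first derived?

3

Round 1: rule 2 [ready(obj1) → hot(obj1)]; rule 4 [penguin(m) ∧ flagged(m) → cold(m)]. New: hot(obj1), cold(m).
Round 2: rule 1 [cold(m) ∧ flagged(m) → valid(obj1)]. New: valid(obj1).
Round 3: rule 5 [valid(obj1) → metal(obj1)]. New: metal(obj1).
metal(obj1) first appears in round 3.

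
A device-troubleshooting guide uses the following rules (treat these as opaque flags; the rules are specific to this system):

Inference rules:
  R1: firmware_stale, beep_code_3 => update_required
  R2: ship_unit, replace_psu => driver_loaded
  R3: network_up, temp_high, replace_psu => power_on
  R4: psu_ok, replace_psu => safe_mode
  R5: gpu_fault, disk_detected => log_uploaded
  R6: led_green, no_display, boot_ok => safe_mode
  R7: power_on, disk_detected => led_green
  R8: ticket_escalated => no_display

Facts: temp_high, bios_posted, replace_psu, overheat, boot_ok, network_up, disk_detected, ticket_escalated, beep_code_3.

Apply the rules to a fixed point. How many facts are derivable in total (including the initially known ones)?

Round 1 fires R3, R8, giving power_on, no_display.
Round 2 fires R7, giving led_green.
Round 3 fires R6, giving safe_mode.
Closure: {beep_code_3, bios_posted, boot_ok, disk_detected, led_green, network_up, no_display, overheat, power_on, replace_psu, safe_mode, temp_high, ticket_escalated} — 13 facts.

13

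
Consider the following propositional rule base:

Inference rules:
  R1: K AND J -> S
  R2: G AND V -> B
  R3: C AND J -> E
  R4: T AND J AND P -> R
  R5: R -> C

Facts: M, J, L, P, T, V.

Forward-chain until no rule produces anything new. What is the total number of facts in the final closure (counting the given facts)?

Round 1: R4 [T AND J AND P -> R]. Adds R.
Round 2: R5 [R -> C]. Adds C.
Round 3: R3 [C AND J -> E]. Adds E.
Closure: {C, E, J, L, M, P, R, T, V} — 9 facts.

9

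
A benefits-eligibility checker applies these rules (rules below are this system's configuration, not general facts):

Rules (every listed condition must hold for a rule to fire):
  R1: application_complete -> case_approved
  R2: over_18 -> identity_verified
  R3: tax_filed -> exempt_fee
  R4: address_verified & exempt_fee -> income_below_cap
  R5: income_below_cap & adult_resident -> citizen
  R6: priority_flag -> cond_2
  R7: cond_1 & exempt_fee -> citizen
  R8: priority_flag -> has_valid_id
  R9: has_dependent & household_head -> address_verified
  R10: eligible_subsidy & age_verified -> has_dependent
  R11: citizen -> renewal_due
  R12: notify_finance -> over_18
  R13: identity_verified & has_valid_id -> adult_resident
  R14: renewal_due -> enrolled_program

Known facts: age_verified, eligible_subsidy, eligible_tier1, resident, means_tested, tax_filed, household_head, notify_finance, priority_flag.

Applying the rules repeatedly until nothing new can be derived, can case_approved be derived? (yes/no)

[1] R3 [tax_filed -> exempt_fee]; R6 [priority_flag -> cond_2]; R8 [priority_flag -> has_valid_id]; R10 [eligible_subsidy & age_verified -> has_dependent]; R12 [notify_finance -> over_18]. ⇒ new: exempt_fee, cond_2, has_valid_id, has_dependent, over_18.
[2] R2 [over_18 -> identity_verified]; R9 [has_dependent & household_head -> address_verified]. ⇒ new: identity_verified, address_verified.
[3] R4 [address_verified & exempt_fee -> income_below_cap]; R13 [identity_verified & has_valid_id -> adult_resident]. ⇒ new: income_below_cap, adult_resident.
[4] R5 [income_below_cap & adult_resident -> citizen]. ⇒ new: citizen.
[5] R11 [citizen -> renewal_due]. ⇒ new: renewal_due.
[6] R14 [renewal_due -> enrolled_program]. ⇒ new: enrolled_program.
Fixed point reached. case_approved is concluded only by R1; R1 needs application_complete (never derived).

no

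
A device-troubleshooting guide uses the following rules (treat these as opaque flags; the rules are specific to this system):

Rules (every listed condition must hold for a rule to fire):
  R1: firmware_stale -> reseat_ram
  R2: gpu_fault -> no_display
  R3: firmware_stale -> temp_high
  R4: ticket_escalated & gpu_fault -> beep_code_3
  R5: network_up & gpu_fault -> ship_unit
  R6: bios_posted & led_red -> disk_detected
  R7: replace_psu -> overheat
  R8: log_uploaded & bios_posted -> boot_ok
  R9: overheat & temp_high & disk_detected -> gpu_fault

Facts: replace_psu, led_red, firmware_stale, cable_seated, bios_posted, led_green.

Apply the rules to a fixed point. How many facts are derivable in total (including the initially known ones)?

12

Round 1 fires R1, R3, R6, R7, giving reseat_ram, temp_high, disk_detected, overheat.
Round 2 fires R9, giving gpu_fault.
Round 3 fires R2, giving no_display.
Closure: {bios_posted, cable_seated, disk_detected, firmware_stale, gpu_fault, led_green, led_red, no_display, overheat, replace_psu, reseat_ram, temp_high} — 12 facts.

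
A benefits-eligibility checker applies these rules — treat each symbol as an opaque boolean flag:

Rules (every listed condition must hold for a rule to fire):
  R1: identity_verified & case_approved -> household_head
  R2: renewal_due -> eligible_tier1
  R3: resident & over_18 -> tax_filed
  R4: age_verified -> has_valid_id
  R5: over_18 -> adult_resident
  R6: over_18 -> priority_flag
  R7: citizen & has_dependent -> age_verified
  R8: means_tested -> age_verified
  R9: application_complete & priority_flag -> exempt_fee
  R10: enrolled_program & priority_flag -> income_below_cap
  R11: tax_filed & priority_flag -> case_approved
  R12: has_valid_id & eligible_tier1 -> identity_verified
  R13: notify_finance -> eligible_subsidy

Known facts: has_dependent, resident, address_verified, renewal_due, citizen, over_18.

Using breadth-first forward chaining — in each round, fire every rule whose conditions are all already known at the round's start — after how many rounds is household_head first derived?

4

Round 1: R2 [renewal_due -> eligible_tier1]; R3 [resident & over_18 -> tax_filed]; R5 [over_18 -> adult_resident]; R6 [over_18 -> priority_flag]; R7 [citizen & has_dependent -> age_verified]. Adds eligible_tier1, tax_filed, adult_resident, priority_flag, age_verified.
Round 2: R4 [age_verified -> has_valid_id]; R11 [tax_filed & priority_flag -> case_approved]. Adds has_valid_id, case_approved.
Round 3: R12 [has_valid_id & eligible_tier1 -> identity_verified]. Adds identity_verified.
Round 4: R1 [identity_verified & case_approved -> household_head]. Adds household_head.
household_head first appears in round 4.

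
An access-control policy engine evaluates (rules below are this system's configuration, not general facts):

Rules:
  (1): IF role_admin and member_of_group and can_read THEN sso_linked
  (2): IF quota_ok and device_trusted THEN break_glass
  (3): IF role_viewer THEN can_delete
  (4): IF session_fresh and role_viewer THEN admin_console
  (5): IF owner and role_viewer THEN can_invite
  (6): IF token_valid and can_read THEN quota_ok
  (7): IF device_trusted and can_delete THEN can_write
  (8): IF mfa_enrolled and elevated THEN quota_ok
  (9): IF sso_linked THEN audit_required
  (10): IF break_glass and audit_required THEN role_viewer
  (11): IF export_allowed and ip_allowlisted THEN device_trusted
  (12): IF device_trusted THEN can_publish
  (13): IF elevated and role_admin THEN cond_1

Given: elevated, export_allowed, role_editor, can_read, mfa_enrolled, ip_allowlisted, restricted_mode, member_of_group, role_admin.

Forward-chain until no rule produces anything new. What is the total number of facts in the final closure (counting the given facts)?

[1] (1) [IF role_admin and member_of_group and can_read THEN sso_linked]; (8) [IF mfa_enrolled and elevated THEN quota_ok]; (11) [IF export_allowed and ip_allowlisted THEN device_trusted]; (13) [IF elevated and role_admin THEN cond_1]. ⇒ new: sso_linked, quota_ok, device_trusted, cond_1.
[2] (2) [IF quota_ok and device_trusted THEN break_glass]; (9) [IF sso_linked THEN audit_required]; (12) [IF device_trusted THEN can_publish]. ⇒ new: break_glass, audit_required, can_publish.
[3] (10) [IF break_glass and audit_required THEN role_viewer]. ⇒ new: role_viewer.
[4] (3) [IF role_viewer THEN can_delete]. ⇒ new: can_delete.
[5] (7) [IF device_trusted and can_delete THEN can_write]. ⇒ new: can_write.
Closure: {audit_required, break_glass, can_delete, can_publish, can_read, can_write, cond_1, device_trusted, elevated, export_allowed, ip_allowlisted, member_of_group, mfa_enrolled, quota_ok, restricted_mode, role_admin, role_editor, role_viewer, sso_linked} — 19 facts.

19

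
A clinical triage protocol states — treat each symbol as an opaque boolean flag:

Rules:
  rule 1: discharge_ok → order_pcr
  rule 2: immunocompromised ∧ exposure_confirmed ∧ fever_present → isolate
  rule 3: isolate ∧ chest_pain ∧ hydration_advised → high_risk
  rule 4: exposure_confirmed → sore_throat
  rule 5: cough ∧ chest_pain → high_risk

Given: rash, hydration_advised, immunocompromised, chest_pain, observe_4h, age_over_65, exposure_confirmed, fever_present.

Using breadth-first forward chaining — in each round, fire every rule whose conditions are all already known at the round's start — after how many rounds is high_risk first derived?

2

Round 1: rule 2 [immunocompromised ∧ exposure_confirmed ∧ fever_present → isolate]; rule 4 [exposure_confirmed → sore_throat]. Adds isolate, sore_throat.
Round 2: rule 3 [isolate ∧ chest_pain ∧ hydration_advised → high_risk]. Adds high_risk.
high_risk first appears in round 2.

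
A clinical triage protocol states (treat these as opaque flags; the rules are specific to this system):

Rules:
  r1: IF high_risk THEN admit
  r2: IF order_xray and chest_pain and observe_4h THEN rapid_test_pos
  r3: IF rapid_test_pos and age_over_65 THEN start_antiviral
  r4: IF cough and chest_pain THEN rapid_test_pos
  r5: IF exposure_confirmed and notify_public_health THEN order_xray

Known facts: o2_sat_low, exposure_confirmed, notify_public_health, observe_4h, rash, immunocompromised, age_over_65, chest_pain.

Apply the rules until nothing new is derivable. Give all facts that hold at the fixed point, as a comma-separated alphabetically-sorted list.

age_over_65, chest_pain, exposure_confirmed, immunocompromised, notify_public_health, o2_sat_low, observe_4h, order_xray, rapid_test_pos, rash, start_antiviral

Round 1 — r5, derive order_xray.
Round 2 — r2, derive rapid_test_pos.
Round 3 — r3, derive start_antiviral.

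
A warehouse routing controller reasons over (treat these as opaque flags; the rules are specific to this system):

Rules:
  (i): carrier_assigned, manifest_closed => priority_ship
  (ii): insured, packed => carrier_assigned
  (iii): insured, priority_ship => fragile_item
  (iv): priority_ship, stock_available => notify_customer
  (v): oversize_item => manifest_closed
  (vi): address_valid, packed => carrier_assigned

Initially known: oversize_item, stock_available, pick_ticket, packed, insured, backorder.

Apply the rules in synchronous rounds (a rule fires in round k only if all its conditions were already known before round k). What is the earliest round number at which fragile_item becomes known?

Round 1: (ii) [insured, packed => carrier_assigned]; (v) [oversize_item => manifest_closed]. New: carrier_assigned, manifest_closed.
Round 2: (i) [carrier_assigned, manifest_closed => priority_ship]. New: priority_ship.
Round 3: (iii) [insured, priority_ship => fragile_item]; (iv) [priority_ship, stock_available => notify_customer]. New: fragile_item, notify_customer.
fragile_item first appears in round 3.

3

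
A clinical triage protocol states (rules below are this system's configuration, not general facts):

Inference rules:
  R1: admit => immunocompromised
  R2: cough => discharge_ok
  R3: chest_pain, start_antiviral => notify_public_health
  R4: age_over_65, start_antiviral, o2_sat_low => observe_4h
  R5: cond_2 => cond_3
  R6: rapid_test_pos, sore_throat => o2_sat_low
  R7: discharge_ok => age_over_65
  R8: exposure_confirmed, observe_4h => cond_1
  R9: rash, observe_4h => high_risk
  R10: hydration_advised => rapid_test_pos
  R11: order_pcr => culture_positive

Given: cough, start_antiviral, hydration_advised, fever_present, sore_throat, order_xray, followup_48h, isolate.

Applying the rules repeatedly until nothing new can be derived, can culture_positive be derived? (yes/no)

no

Round 1 — R2, R10, derive discharge_ok, rapid_test_pos.
Round 2 — R6, R7, derive o2_sat_low, age_over_65.
Round 3 — R4, derive observe_4h.
Fixed point reached. culture_positive is concluded only by R11; R11 needs order_pcr (never derived).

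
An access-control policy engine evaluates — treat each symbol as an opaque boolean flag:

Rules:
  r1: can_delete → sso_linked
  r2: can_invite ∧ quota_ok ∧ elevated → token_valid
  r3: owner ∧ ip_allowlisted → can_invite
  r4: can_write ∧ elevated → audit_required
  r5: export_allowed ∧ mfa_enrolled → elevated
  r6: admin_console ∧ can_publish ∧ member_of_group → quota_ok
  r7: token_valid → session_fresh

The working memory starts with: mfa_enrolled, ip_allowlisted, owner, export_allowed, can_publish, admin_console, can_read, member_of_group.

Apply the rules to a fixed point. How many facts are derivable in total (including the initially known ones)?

13

Round 1 fires r3, r5, r6, giving can_invite, elevated, quota_ok.
Round 2 fires r2, giving token_valid.
Round 3 fires r7, giving session_fresh.
Closure: {admin_console, can_invite, can_publish, can_read, elevated, export_allowed, ip_allowlisted, member_of_group, mfa_enrolled, owner, quota_ok, session_fresh, token_valid} — 13 facts.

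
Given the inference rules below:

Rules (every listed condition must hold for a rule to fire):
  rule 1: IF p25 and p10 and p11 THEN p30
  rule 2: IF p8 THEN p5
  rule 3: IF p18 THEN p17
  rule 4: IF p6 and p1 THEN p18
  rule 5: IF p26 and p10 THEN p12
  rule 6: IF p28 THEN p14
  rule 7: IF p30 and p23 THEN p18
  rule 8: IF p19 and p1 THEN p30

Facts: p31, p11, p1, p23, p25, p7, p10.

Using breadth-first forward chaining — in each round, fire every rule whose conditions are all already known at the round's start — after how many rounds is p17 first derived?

Round 1 — rule 1, derive p30.
Round 2 — rule 7, derive p18.
Round 3 — rule 3, derive p17.
p17 first appears in round 3.

3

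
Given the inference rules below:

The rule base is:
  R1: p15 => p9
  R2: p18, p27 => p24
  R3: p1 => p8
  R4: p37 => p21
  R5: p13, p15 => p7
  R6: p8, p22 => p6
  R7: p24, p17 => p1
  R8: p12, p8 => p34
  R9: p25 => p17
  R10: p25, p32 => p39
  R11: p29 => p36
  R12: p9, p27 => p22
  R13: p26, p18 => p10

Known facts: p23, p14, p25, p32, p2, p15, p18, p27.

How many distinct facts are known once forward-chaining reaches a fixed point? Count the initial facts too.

16

Round 1 fires R1, R2, R9, R10, giving p9, p24, p17, p39.
Round 2 fires R7, R12, giving p1, p22.
Round 3 fires R3, giving p8.
Round 4 fires R6, giving p6.
Closure: {p1, p14, p15, p17, p18, p2, p22, p23, p24, p25, p27, p32, p39, p6, p8, p9} — 16 facts.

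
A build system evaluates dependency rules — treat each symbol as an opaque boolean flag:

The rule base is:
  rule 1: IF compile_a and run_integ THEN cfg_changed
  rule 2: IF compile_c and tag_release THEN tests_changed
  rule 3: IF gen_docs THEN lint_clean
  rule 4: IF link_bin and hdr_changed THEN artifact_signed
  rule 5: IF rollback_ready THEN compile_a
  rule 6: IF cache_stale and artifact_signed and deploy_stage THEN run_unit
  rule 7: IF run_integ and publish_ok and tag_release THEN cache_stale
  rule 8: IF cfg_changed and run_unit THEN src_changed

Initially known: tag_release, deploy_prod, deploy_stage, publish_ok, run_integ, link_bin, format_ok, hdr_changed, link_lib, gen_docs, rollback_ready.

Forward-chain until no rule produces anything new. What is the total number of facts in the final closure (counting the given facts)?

Round 1: rule 3 [IF gen_docs THEN lint_clean]; rule 4 [IF link_bin and hdr_changed THEN artifact_signed]; rule 5 [IF rollback_ready THEN compile_a]; rule 7 [IF run_integ and publish_ok and tag_release THEN cache_stale]. New: lint_clean, artifact_signed, compile_a, cache_stale.
Round 2: rule 1 [IF compile_a and run_integ THEN cfg_changed]; rule 6 [IF cache_stale and artifact_signed and deploy_stage THEN run_unit]. New: cfg_changed, run_unit.
Round 3: rule 8 [IF cfg_changed and run_unit THEN src_changed]. New: src_changed.
Closure: {artifact_signed, cache_stale, cfg_changed, compile_a, deploy_prod, deploy_stage, format_ok, gen_docs, hdr_changed, link_bin, link_lib, lint_clean, publish_ok, rollback_ready, run_integ, run_unit, src_changed, tag_release} — 18 facts.

18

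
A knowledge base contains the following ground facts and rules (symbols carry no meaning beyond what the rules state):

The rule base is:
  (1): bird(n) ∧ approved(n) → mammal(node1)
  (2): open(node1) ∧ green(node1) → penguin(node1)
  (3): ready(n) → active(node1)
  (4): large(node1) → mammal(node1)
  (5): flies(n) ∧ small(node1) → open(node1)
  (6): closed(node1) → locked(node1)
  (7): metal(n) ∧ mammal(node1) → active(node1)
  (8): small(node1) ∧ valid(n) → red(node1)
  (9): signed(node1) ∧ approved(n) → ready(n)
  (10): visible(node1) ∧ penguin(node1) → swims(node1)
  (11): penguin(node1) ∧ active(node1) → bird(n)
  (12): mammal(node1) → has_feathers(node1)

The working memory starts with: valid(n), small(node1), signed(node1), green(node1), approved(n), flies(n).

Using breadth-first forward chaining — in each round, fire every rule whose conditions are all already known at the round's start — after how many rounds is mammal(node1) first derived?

4

Round 1 — (5), (8), (9), derive open(node1), red(node1), ready(n).
Round 2 — (2), (3), derive penguin(node1), active(node1).
Round 3 — (11), derive bird(n).
Round 4 — (1), derive mammal(node1).
mammal(node1) first appears in round 4.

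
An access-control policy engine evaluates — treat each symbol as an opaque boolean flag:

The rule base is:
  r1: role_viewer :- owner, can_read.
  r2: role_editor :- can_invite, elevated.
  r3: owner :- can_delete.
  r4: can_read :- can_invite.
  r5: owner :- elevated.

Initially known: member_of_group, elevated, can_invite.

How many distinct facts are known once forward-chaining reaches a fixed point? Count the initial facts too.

Round 1 — r2, r4, r5, derive role_editor, can_read, owner.
Round 2 — r1, derive role_viewer.
Closure: {can_invite, can_read, elevated, member_of_group, owner, role_editor, role_viewer} — 7 facts.

7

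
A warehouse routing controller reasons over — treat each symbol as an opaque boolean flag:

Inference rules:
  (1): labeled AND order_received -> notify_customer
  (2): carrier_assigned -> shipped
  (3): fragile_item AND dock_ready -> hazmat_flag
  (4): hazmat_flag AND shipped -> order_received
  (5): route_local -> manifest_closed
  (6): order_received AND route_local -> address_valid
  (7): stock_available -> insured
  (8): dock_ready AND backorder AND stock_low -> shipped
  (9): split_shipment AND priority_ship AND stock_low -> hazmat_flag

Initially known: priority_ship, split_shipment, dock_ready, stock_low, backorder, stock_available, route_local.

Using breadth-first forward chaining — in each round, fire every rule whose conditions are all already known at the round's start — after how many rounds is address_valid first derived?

3

Round 1 — (5), (7), (8), (9), derive manifest_closed, insured, shipped, hazmat_flag.
Round 2 — (4), derive order_received.
Round 3 — (6), derive address_valid.
address_valid first appears in round 3.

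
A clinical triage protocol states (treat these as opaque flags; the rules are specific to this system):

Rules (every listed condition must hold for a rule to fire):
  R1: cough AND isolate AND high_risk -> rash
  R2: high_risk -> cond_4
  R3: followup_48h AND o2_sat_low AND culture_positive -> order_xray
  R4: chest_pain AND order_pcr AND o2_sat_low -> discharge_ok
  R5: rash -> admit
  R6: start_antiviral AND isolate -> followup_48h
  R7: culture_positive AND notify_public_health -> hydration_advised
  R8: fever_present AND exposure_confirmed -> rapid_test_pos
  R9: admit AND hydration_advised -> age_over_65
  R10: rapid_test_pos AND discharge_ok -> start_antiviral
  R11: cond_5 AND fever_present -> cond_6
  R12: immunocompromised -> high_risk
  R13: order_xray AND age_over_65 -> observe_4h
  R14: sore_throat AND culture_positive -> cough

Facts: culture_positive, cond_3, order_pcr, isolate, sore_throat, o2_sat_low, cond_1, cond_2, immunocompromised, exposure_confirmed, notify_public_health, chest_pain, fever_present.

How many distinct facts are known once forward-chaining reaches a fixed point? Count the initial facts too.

Round 1: R4 [chest_pain AND order_pcr AND o2_sat_low -> discharge_ok]; R7 [culture_positive AND notify_public_health -> hydration_advised]; R8 [fever_present AND exposure_confirmed -> rapid_test_pos]; R12 [immunocompromised -> high_risk]; R14 [sore_throat AND culture_positive -> cough]. New: discharge_ok, hydration_advised, rapid_test_pos, high_risk, cough.
Round 2: R1 [cough AND isolate AND high_risk -> rash]; R2 [high_risk -> cond_4]; R10 [rapid_test_pos AND discharge_ok -> start_antiviral]. New: rash, cond_4, start_antiviral.
Round 3: R5 [rash -> admit]; R6 [start_antiviral AND isolate -> followup_48h]. New: admit, followup_48h.
Round 4: R3 [followup_48h AND o2_sat_low AND culture_positive -> order_xray]; R9 [admit AND hydration_advised -> age_over_65]. New: order_xray, age_over_65.
Round 5: R13 [order_xray AND age_over_65 -> observe_4h]. New: observe_4h.
Closure: {admit, age_over_65, chest_pain, cond_1, cond_2, cond_3, cond_4, cough, culture_positive, discharge_ok, exposure_confirmed, fever_present, followup_48h, high_risk, hydration_advised, immunocompromised, isolate, notify_public_health, o2_sat_low, observe_4h, order_pcr, order_xray, rapid_test_pos, rash, sore_throat, start_antiviral} — 26 facts.

26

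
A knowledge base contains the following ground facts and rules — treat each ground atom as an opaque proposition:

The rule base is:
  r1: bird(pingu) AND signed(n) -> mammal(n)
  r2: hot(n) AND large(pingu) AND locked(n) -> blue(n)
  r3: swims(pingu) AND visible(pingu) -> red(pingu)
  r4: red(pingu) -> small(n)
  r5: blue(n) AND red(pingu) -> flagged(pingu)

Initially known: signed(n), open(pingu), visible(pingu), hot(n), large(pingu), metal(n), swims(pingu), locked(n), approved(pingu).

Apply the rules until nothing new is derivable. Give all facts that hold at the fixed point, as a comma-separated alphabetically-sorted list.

Round 1: r2 [hot(n) AND large(pingu) AND locked(n) -> blue(n)]; r3 [swims(pingu) AND visible(pingu) -> red(pingu)]. Adds blue(n), red(pingu).
Round 2: r4 [red(pingu) -> small(n)]; r5 [blue(n) AND red(pingu) -> flagged(pingu)]. Adds small(n), flagged(pingu).

approved(pingu), blue(n), flagged(pingu), hot(n), large(pingu), locked(n), metal(n), open(pingu), red(pingu), signed(n), small(n), swims(pingu), visible(pingu)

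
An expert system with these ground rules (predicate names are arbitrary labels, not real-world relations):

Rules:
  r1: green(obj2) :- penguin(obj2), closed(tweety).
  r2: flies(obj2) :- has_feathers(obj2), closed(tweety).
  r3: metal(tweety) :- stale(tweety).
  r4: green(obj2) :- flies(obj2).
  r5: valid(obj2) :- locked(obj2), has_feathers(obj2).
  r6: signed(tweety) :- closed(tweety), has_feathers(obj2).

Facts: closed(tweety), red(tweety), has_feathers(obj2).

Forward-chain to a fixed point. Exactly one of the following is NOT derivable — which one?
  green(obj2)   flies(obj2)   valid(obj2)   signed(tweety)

valid(obj2)

Round 1 — r2, r6, derive flies(obj2), signed(tweety).
Round 2 — r4, derive green(obj2).
Derived: green(obj2) (round 2), flies(obj2) (round 1), signed(tweety) (round 1). valid(obj2) never appears in any round.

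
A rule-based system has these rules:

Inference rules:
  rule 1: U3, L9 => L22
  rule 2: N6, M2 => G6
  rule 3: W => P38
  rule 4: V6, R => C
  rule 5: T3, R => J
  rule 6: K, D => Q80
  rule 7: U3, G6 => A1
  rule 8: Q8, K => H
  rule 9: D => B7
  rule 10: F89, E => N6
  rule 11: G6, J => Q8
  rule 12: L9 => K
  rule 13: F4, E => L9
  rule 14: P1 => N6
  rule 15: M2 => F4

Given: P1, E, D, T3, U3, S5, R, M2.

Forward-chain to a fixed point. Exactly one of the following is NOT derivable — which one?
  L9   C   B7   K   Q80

Round 1: rule 5 [T3, R => J]; rule 9 [D => B7]; rule 14 [P1 => N6]; rule 15 [M2 => F4]. New: J, B7, N6, F4.
Round 2: rule 2 [N6, M2 => G6]; rule 13 [F4, E => L9]. New: G6, L9.
Round 3: rule 1 [U3, L9 => L22]; rule 7 [U3, G6 => A1]; rule 11 [G6, J => Q8]; rule 12 [L9 => K]. New: L22, A1, Q8, K.
Round 4: rule 6 [K, D => Q80]; rule 8 [Q8, K => H]. New: Q80, H.
Derived: L9 (round 2), B7 (round 1), K (round 3), Q80 (round 4). C never appears in any round.

C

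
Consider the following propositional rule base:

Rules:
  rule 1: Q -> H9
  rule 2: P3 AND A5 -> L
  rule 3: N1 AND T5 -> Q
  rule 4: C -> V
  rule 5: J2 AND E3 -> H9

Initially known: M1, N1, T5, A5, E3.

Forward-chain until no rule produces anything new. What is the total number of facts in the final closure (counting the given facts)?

7

Round 1: rule 3 [N1 AND T5 -> Q]. New: Q.
Round 2: rule 1 [Q -> H9]. New: H9.
Closure: {A5, E3, H9, M1, N1, Q, T5} — 7 facts.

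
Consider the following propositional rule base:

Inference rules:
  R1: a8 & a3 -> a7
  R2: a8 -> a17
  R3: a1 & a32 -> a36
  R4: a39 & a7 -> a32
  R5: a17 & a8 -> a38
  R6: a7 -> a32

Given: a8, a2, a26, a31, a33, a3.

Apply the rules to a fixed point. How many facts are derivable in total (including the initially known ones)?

10

[1] R1 [a8 & a3 -> a7]; R2 [a8 -> a17]. ⇒ new: a7, a17.
[2] R5 [a17 & a8 -> a38]; R6 [a7 -> a32]. ⇒ new: a38, a32.
Closure: {a17, a2, a26, a3, a31, a32, a33, a38, a7, a8} — 10 facts.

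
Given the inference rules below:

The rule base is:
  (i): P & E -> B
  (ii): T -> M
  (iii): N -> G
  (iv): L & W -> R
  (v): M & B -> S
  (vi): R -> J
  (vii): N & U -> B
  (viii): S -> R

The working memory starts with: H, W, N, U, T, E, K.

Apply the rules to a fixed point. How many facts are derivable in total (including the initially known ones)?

Round 1: (ii) [T -> M]; (iii) [N -> G]; (vii) [N & U -> B]. New: M, G, B.
Round 2: (v) [M & B -> S]. New: S.
Round 3: (viii) [S -> R]. New: R.
Round 4: (vi) [R -> J]. New: J.
Closure: {B, E, G, H, J, K, M, N, R, S, T, U, W} — 13 facts.

13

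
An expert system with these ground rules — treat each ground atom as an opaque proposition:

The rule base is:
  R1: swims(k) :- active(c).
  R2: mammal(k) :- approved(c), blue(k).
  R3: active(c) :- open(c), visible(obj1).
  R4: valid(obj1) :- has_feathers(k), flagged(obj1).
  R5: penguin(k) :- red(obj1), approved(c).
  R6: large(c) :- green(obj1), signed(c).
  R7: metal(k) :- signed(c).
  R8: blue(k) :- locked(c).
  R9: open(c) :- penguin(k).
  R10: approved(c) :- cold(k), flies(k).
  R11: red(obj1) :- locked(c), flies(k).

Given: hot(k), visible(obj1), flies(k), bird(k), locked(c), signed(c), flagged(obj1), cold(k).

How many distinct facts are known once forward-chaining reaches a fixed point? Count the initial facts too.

17

Round 1 fires R7, R8, R10, R11, giving metal(k), blue(k), approved(c), red(obj1).
Round 2 fires R2, R5, giving mammal(k), penguin(k).
Round 3 fires R9, giving open(c).
Round 4 fires R3, giving active(c).
Round 5 fires R1, giving swims(k).
Closure: {active(c), approved(c), bird(k), blue(k), cold(k), flagged(obj1), flies(k), hot(k), locked(c), mammal(k), metal(k), open(c), penguin(k), red(obj1), signed(c), swims(k), visible(obj1)} — 17 facts.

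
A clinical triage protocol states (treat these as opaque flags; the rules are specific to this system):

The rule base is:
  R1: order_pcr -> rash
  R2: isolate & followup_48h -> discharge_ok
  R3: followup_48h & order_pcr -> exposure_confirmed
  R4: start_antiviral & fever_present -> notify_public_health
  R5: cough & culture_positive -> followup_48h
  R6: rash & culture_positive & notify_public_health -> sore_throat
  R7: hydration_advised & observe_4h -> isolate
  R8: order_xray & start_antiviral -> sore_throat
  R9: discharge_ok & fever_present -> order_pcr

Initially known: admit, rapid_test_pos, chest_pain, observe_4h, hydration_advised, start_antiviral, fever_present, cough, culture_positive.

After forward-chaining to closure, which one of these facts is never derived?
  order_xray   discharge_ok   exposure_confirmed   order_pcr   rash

order_xray

[1] R4 [start_antiviral & fever_present -> notify_public_health]; R5 [cough & culture_positive -> followup_48h]; R7 [hydration_advised & observe_4h -> isolate]. ⇒ new: notify_public_health, followup_48h, isolate.
[2] R2 [isolate & followup_48h -> discharge_ok]. ⇒ new: discharge_ok.
[3] R9 [discharge_ok & fever_present -> order_pcr]. ⇒ new: order_pcr.
[4] R1 [order_pcr -> rash]; R3 [followup_48h & order_pcr -> exposure_confirmed]. ⇒ new: rash, exposure_confirmed.
[5] R6 [rash & culture_positive & notify_public_health -> sore_throat]. ⇒ new: sore_throat.
Derived: exposure_confirmed (round 4), order_pcr (round 3), discharge_ok (round 2), rash (round 4). order_xray never appears in any round.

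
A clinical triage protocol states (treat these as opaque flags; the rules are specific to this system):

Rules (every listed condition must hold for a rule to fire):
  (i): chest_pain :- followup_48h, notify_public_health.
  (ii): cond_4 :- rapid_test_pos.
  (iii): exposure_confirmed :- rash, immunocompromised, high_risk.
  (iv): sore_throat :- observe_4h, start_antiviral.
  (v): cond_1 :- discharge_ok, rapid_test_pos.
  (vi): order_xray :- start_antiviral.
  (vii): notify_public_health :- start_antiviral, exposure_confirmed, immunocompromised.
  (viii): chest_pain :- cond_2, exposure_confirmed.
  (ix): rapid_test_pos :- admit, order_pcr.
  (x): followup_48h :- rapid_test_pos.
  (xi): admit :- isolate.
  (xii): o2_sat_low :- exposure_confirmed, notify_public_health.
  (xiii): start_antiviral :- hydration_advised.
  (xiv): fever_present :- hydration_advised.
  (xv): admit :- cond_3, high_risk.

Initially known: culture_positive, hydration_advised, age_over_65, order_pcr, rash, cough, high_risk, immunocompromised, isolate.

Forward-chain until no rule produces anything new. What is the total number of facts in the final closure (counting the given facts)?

20

Round 1: (iii) [exposure_confirmed :- rash, immunocompromised, high_risk.]; (xi) [admit :- isolate.]; (xiii) [start_antiviral :- hydration_advised.]; (xiv) [fever_present :- hydration_advised.]. Adds exposure_confirmed, admit, start_antiviral, fever_present.
Round 2: (vi) [order_xray :- start_antiviral.]; (vii) [notify_public_health :- start_antiviral, exposure_confirmed, immunocompromised.]; (ix) [rapid_test_pos :- admit, order_pcr.]. Adds order_xray, notify_public_health, rapid_test_pos.
Round 3: (ii) [cond_4 :- rapid_test_pos.]; (x) [followup_48h :- rapid_test_pos.]; (xii) [o2_sat_low :- exposure_confirmed, notify_public_health.]. Adds cond_4, followup_48h, o2_sat_low.
Round 4: (i) [chest_pain :- followup_48h, notify_public_health.]. Adds chest_pain.
Closure: {admit, age_over_65, chest_pain, cond_4, cough, culture_positive, exposure_confirmed, fever_present, followup_48h, high_risk, hydration_advised, immunocompromised, isolate, notify_public_health, o2_sat_low, order_pcr, order_xray, rapid_test_pos, rash, start_antiviral} — 20 facts.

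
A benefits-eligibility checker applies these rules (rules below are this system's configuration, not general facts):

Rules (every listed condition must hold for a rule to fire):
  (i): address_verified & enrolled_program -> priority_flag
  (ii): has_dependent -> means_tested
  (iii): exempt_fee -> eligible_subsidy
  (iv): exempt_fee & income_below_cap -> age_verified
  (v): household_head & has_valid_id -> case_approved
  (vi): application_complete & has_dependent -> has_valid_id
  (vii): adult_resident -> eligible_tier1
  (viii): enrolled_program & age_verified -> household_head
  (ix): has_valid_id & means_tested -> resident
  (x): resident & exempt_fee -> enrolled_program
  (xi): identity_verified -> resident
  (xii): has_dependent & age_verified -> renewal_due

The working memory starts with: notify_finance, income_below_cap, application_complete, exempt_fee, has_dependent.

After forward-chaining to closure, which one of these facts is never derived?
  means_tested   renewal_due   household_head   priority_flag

priority_flag

[1] (ii) [has_dependent -> means_tested]; (iii) [exempt_fee -> eligible_subsidy]; (iv) [exempt_fee & income_below_cap -> age_verified]; (vi) [application_complete & has_dependent -> has_valid_id]. ⇒ new: means_tested, eligible_subsidy, age_verified, has_valid_id.
[2] (ix) [has_valid_id & means_tested -> resident]; (xii) [has_dependent & age_verified -> renewal_due]. ⇒ new: resident, renewal_due.
[3] (x) [resident & exempt_fee -> enrolled_program]. ⇒ new: enrolled_program.
[4] (viii) [enrolled_program & age_verified -> household_head]. ⇒ new: household_head.
[5] (v) [household_head & has_valid_id -> case_approved]. ⇒ new: case_approved.
Derived: means_tested (round 1), renewal_due (round 2), household_head (round 4). priority_flag never appears in any round.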